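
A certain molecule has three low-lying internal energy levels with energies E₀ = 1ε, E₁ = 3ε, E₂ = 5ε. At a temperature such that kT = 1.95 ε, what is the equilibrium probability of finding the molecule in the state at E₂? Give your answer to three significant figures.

Eᵢ/kT = 0.51282, 1.5385, 2.5641.
Z = Σ e^(−Eᵢ/kT) = e^(−0.51282) + e^(−1.5385) + e^(−2.5641) = 0.59880 + 0.21470 + 0.076988 = 0.89049.
P₂ = e^(−E₂/kT) / Z = 0.076988/0.89049 = 0.0865.

0.0865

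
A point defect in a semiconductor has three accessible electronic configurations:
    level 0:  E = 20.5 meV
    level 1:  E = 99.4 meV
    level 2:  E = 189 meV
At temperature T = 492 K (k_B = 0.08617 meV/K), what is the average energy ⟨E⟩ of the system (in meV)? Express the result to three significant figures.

33.6 meV

k_BT = 0.08617 × 492 K = 42.396 meV.
Eᵢ/kT = 0.48354, 2.3446, 4.4580.
Z = Σ e^(−Eᵢ/kT) = e^(−0.48354) + e^(−2.3446) + e^(−4.4580) = 0.61660 + 0.095886 + 0.011586 = 0.72407.
⟨E⟩ = Σ Eᵢ e^(−Eᵢ/kT) / Z = (20.5·0.61660 + 99.4·0.095886 + 189·0.011586) / 0.72407 = 33.6 meV.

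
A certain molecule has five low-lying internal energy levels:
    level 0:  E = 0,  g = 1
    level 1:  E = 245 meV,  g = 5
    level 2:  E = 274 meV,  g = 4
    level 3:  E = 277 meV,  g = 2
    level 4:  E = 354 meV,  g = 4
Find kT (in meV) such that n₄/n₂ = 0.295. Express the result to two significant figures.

n₄/n₂ = (g₄/g₂) exp[−(E₄−E₂)/kT] = 0.295.
⇒ (E₄−E₂)/kT = ln((4/4)/0.295) = ln(3.390) = 1.221.
kT = 80 meV / 1.221 = 66 meV.

66 meV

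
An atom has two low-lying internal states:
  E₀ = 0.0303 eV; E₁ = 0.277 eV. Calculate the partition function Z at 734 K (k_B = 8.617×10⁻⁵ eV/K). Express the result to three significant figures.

k_BT = 8.617×10⁻⁵ × 734 K = 0.063249 eV.
Eᵢ/kT = 0.47906, 4.3795.
Z = Σ e^(−Eᵢ/kT) = e^(−0.47906) + e^(−4.3795) = 0.61937 + 0.012532 = 0.63190.

Z = 0.632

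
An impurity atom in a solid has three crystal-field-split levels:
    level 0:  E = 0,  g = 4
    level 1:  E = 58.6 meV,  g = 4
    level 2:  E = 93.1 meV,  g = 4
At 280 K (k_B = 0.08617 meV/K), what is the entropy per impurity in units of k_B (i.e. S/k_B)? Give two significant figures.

1.8

k_BT = 0.08617 × 280 K = 24.13 meV.
Eᵢ/kT = 0, 2.429, 3.858.
Z = Σ gᵢe^(−Eᵢ/kT) = 4·e^(−0) + 4·e^(−2.429) + 4·e^(−3.858) = 4.000 + 0.3525 + 0.08444 = 4.437.
⟨E⟩ = Σ EᵢPᵢ = 6.427 meV.
S/k_B = ln Z + ⟨E⟩/kT = ln(4.437) + 6.427/24.13 = 1.490 + 0.2663 = 1.8.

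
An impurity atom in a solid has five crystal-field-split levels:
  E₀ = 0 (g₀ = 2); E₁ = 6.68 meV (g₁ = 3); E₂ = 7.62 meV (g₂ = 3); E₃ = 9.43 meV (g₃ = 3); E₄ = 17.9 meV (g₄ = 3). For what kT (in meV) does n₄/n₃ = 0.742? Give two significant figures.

n₄/n₃ = (g₄/g₃) exp[−(E₄−E₃)/kT] = 0.742.
⇒ (E₄−E₃)/kT = ln((3/3)/0.742) = ln(1.348) = 0.2986.
kT = 8.47 meV / 0.2986 = 28 meV.

28 meV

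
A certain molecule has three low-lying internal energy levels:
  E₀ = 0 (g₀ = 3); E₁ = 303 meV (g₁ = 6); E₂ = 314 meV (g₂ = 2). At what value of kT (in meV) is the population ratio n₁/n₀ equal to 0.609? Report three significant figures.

255 meV

n₁/n₀ = (g₁/g₀) exp[−(E₁−E₀)/kT] = 0.609.
⇒ (E₁−E₀)/kT = ln((6/3)/0.609) = ln(3.2841) = 1.1891.
kT = 303 meV / 1.1891 = 255 meV.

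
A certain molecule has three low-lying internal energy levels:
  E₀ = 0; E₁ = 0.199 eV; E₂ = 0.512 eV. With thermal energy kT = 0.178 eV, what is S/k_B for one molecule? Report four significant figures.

Eᵢ/kT = 0, 1.11798, 2.87640.
Z = Σ e^(−Eᵢ/kT) = e^(−0) + e^(−1.11798) + e^(−2.87640) = 1.00000 + 0.326940 + 0.0563372 = 1.38328.
⟨E⟩ = Σ EᵢPᵢ = 0.0678863 eV.
S/k_B = ln Z + ⟨E⟩/kT = ln(1.38328) + 0.0678863/0.178 = 0.324457 + 0.381384 = 0.7058.

0.7058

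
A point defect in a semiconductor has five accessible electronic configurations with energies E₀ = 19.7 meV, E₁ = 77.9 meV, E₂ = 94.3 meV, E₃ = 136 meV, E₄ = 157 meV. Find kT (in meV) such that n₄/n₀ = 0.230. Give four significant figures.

n₄/n₀ = exp[−(E₄−E₀)/kT] = 0.230.
⇒ (E₄−E₀)/kT = ln(1/0.230) = ln(4.34783) = 1.46968.
kT = 137.3 meV / 1.46968 = 93.42 meV.

93.42 meV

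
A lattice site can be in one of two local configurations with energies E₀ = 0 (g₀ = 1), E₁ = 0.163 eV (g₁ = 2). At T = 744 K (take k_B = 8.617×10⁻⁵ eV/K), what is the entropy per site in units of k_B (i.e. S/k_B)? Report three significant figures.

k_BT = 8.617×10⁻⁵ × 744 K = 0.064110 eV.
Eᵢ/kT = 0, 2.5425.
Z = Σ gᵢe^(−Eᵢ/kT) = 1·e^(−0) + 2·e^(−2.5425) = 1.0000 + 0.15734 = 1.1573.
⟨E⟩ = Σ EᵢPᵢ = 0.022161 eV.
S/k_B = ln Z + ⟨E⟩/kT = ln(1.1573) + 0.022161/0.064110 = 0.14609 + 0.34567 = 0.492.

0.492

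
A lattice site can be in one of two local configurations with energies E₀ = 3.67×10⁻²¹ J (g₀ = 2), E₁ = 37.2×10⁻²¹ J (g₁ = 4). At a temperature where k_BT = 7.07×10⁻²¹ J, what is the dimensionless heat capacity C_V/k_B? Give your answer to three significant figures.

Eᵢ/kT = 0.51909, 5.2617.
Z = Σ gᵢe^(−Eᵢ/kT) = 2·e^(−0.51909) + 4·e^(−5.2617) = 1.1901 + 0.020746 = 1.2108.
⟨E⟩ = 4.2446, ⟨E²⟩ = 36.950.
C_V/k_B = (⟨E²⟩ − ⟨E⟩²)/(kT)² = (36.950 − 18.017)/49.985 = 0.379.

0.379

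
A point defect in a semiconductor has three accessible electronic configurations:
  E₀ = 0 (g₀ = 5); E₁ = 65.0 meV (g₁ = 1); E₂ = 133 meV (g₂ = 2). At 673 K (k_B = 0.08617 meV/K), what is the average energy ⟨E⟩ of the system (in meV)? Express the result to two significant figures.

8.7 meV

k_BT = 0.08617 × 673 K = 57.99 meV.
Eᵢ/kT = 0, 1.121, 2.293.
Z = Σ gᵢe^(−Eᵢ/kT) = 5·e^(−0) + 1·e^(−1.121) + 2·e^(−2.293) = 5.000 + 0.3260 + 0.2019 = 5.528.
⟨E⟩ = Σ Eᵢ gᵢe^(−Eᵢ/kT) / Z = (0·5.000 + 65.0·0.3260 + 133·0.2019) / 5.528 = 8.7 meV.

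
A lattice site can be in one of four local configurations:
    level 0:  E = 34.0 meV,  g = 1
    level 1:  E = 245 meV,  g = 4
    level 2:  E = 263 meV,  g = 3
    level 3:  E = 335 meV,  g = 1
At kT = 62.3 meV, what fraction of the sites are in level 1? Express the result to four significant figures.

0.1109

Eᵢ/kT = 0.545746, 3.93258, 4.22151, 5.37721.
Z = Σ gᵢe^(−Eᵢ/kT) = 1·e^(−0.545746) + 4·e^(−3.93258) + 3·e^(−4.22151) + 1·e^(−5.37721) = 0.579409 + 0.0783722 + 0.0440294 + 0.00462070 = 0.706431.
P₁ = g₁ e^(−E₁/kT) / Z = 0.0783722/0.706431 = 0.1109.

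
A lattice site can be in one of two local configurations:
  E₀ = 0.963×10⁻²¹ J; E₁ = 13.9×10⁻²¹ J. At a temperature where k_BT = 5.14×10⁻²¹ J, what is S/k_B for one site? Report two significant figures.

0.27

Eᵢ/kT = 0.1874, 2.704.
Z = Σ e^(−Eᵢ/kT) = e^(−0.1874) + e^(−2.704) = 0.8291 + 0.06694 = 0.8960.
⟨E⟩ = Σ EᵢPᵢ = 1.930 ×10⁻²¹ J.
S/k_B = ln Z + ⟨E⟩/kT = ln(0.8960) + 1.930/5.14 = -0.1098 + 0.3755 = 0.27.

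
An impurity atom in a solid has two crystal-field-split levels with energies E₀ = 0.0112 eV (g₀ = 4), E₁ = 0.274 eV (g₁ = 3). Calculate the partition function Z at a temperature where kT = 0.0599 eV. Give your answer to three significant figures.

Eᵢ/kT = 0.18698, 4.5743.
Z = Σ gᵢe^(−Eᵢ/kT) = 4·e^(−0.18698) + 3·e^(−4.5743) = 3.3178 + 0.030941 = 3.3487.

Z = 3.35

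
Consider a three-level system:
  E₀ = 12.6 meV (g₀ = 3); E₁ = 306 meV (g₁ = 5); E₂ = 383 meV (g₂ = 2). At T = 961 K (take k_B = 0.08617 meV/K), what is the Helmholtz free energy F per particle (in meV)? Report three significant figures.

-82.9 meV

k_BT = 0.08617 × 961 K = 82.809 meV.
Eᵢ/kT = 0.15216, 3.6953, 4.6251.
Z = Σ gᵢe^(−Eᵢ/kT) = 3·e^(−0.15216) + 5·e^(−3.6953) + 2·e^(−4.6251) = 2.5766 + 0.12420 + 0.019605 = 2.7204.
F = −kT ln Z = −82.809 × ln(2.7204) = −82.809 × 1.0008 = -82.9 meV.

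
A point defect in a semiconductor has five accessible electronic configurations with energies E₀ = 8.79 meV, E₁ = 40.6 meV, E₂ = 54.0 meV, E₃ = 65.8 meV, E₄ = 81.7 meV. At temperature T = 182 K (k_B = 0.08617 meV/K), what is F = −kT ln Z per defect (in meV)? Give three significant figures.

5.63 meV

k_BT = 0.08617 × 182 K = 15.683 meV.
Eᵢ/kT = 0.56048, 2.5888, 3.4432, 4.1956, 5.2095.
Z = Σ e^(−Eᵢ/kT) = e^(−0.56048) + e^(−2.5888) + e^(−3.4432) + e^(−4.1956) + e^(−5.2095) = 0.57093 + 0.075110 + 0.031962 + 0.015062 + 0.0054644 = 0.69853.
F = −kT ln Z = −15.683 × ln(0.69853) = −15.683 × -0.35878 = 5.63 meV.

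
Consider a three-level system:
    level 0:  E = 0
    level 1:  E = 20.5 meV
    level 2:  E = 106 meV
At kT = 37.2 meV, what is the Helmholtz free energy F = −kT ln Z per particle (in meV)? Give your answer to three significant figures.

Eᵢ/kT = 0, 0.55108, 2.8495.
Z = Σ e^(−Eᵢ/kT) = e^(−0) + e^(−0.55108) + e^(−2.8495) = 1.0000 + 0.57633 + 0.057873 = 1.6342.
F = −kT ln Z = −37.2 × ln(1.6342) = −37.2 × 0.49115 = -18.3 meV.

-18.3 meV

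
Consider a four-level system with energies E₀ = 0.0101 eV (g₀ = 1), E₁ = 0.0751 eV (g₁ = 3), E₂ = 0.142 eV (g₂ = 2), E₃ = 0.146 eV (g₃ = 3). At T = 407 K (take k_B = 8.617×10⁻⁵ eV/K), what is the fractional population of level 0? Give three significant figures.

k_BT = 8.617×10⁻⁵ × 407 K = 0.035071 eV.
Eᵢ/kT = 0.28799, 2.1414, 4.0489, 4.1630.
Z = Σ gᵢe^(−Eᵢ/kT) = 1·e^(−0.28799) + 3·e^(−2.1414) + 2·e^(−4.0489) + 3·e^(−4.1630) = 0.74977 + 0.35247 + 0.034883 + 0.046682 = 1.1838.
P₀ = g₀ e^(−E₀/kT) / Z = 0.74977/1.1838 = 0.633.

0.633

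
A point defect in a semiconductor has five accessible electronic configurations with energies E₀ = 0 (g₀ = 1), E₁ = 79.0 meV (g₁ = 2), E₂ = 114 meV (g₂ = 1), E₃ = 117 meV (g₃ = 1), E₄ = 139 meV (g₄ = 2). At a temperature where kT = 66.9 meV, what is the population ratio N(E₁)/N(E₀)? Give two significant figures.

n₁/n₀ = (g₁/g₀) exp[−(E₁−E₀)/kT] = (2/1) × exp(−(79.0 meV)/(66.9 meV)) = (2/1) × exp(-1.181) = 0.61.

0.61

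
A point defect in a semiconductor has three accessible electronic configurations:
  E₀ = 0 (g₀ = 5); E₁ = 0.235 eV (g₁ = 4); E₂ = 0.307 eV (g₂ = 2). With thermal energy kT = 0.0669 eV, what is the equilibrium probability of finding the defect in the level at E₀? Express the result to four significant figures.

0.9728

Eᵢ/kT = 0, 3.51271, 4.58894.
Z = Σ gᵢe^(−Eᵢ/kT) = 5·e^(−0) + 4·e^(−3.51271) + 2·e^(−4.58894) = 5.00000 + 0.119264 + 0.0203273 = 5.13959.
P₀ = g₀ e^(−E₀/kT) / Z = 5.00000/5.13959 = 0.9728.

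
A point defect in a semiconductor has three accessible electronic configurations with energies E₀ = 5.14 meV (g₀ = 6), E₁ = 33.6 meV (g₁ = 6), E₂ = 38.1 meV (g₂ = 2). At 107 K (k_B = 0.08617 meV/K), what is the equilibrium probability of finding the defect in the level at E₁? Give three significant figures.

k_BT = 0.08617 × 107 K = 9.2202 meV.
Eᵢ/kT = 0.55747, 3.6442, 4.1322.
Z = Σ gᵢe^(−Eᵢ/kT) = 6·e^(−0.55747) + 6·e^(−3.6442) + 2·e^(−4.1322) = 3.4359 + 0.15685 + 0.032095 = 3.6248.
P₁ = g₁ e^(−E₁/kT) / Z = 0.15685/3.6248 = 0.0433.

0.0433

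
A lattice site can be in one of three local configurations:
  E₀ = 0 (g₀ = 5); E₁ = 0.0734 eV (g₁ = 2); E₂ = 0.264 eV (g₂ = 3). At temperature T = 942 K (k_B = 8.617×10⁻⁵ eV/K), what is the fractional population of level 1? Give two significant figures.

k_BT = 8.617×10⁻⁵ × 942 K = 0.08117 eV.
Eᵢ/kT = 0, 0.9043, 3.252.
Z = Σ gᵢe^(−Eᵢ/kT) = 5·e^(−0) + 2·e^(−0.9043) + 3·e^(−3.252) = 5.000 + 0.8097 + 0.1161 = 5.926.
P₁ = g₁ e^(−E₁/kT) / Z = 0.8097/5.926 = 0.14.

0.14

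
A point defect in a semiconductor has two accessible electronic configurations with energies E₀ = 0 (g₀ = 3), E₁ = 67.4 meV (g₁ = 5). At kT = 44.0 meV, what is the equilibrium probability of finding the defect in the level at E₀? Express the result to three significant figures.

0.735

Eᵢ/kT = 0, 1.5318.
Z = Σ gᵢe^(−Eᵢ/kT) = 3·e^(−0) + 5·e^(−1.5318) = 3.0000 + 1.0807 = 4.0807.
P₀ = g₀ e^(−E₀/kT) / Z = 3.0000/4.0807 = 0.735.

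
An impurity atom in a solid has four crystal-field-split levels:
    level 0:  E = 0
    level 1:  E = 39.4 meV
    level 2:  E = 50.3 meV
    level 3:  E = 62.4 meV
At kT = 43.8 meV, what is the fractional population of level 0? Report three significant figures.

Eᵢ/kT = 0, 0.89954, 1.1484, 1.4247.
Z = Σ e^(−Eᵢ/kT) = e^(−0) + e^(−0.89954) + e^(−1.1484) + e^(−1.4247) = 1.0000 + 0.40676 + 0.31714 + 0.24058 = 1.9645.
P₀ = e^(−E₀/kT) / Z = 1.0000/1.9645 = 0.509.

0.509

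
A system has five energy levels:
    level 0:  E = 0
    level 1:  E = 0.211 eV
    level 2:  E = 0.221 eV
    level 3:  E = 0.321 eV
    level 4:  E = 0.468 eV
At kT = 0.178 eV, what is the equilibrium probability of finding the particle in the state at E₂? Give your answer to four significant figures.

0.1578

Eᵢ/kT = 0, 1.18539, 1.24157, 1.80337, 2.62921.
Z = Σ e^(−Eᵢ/kT) = e^(−0) + e^(−1.18539) + e^(−1.24157) + e^(−1.80337) + e^(−2.62921) = 1.00000 + 0.305627 + 0.288930 + 0.164743 + 0.0721354 = 1.83144.
P₂ = e^(−E₂/kT) / Z = 0.288930/1.83144 = 0.1578.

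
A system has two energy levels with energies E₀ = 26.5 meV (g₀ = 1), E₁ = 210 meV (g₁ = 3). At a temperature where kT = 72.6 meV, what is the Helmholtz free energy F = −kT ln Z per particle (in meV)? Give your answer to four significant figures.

Eᵢ/kT = 0.365014, 2.89256.
Z = Σ gᵢe^(−Eᵢ/kT) = 1·e^(−0.365014) + 3·e^(−2.89256) = 0.694187 + 0.166302 = 0.860489.
F = −kT ln Z = −72.6 × ln(0.860489) = −72.6 × -0.150254 = 10.91 meV.

10.91 meV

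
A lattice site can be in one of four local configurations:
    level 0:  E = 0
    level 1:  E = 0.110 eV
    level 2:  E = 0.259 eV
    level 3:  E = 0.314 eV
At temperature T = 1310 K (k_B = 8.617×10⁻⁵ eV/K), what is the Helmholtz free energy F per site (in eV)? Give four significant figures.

k_BT = 8.617×10⁻⁵ × 1310 K = 0.112883 eV.
Eᵢ/kT = 0, 0.974460, 2.29441, 2.78164.
Z = Σ e^(−Eᵢ/kT) = e^(−0) + e^(−0.974460) + e^(−2.29441) + e^(−2.78164) = 1.00000 + 0.377396 + 0.100821 + 0.0619368 = 1.54015.
F = −kT ln Z = −0.112883 × ln(1.54015) = −0.112883 × 0.431880 = -0.04875 eV.

-0.04875 eV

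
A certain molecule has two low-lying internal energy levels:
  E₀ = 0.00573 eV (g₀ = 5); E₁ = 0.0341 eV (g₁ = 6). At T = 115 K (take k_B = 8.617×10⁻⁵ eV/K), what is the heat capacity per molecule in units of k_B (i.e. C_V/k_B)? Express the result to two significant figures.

k_BT = 8.617×10⁻⁵ × 115 K = 0.009910 eV.
Eᵢ/kT = 0.5782, 3.441.
Z = Σ gᵢe^(−Eᵢ/kT) = 5·e^(−0.5782) + 6·e^(−3.441) = 2.805 + 0.1922 = 2.997.
⟨E⟩ = 0.007550 eV, ⟨E²⟩ = 0.0001053 eV².
C_V/k_B = (⟨E²⟩ − ⟨E⟩²)/(kT)² = (0.0001053 − 0.00005700)/0.00009821 = 0.49.

0.49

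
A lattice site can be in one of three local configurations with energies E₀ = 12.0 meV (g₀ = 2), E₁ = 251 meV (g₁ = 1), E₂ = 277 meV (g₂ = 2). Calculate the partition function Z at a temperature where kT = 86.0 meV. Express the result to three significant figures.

Eᵢ/kT = 0.13953, 2.9186, 3.2209.
Z = Σ gᵢe^(−Eᵢ/kT) = 2·e^(−0.13953) + 1·e^(−2.9186) + 2·e^(−3.2209) = 1.7395 + 0.054009 + 0.079838 = 1.8733.

Z = 1.87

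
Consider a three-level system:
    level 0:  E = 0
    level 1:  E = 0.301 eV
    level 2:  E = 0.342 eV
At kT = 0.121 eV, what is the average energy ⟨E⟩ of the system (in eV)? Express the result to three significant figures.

0.0396 eV

Eᵢ/kT = 0, 2.4876, 2.8264.
Z = Σ e^(−Eᵢ/kT) = e^(−0) + e^(−2.4876) + e^(−2.8264) = 1.0000 + 0.083109 + 0.059226 = 1.1423.
⟨E⟩ = Σ Eᵢ e^(−Eᵢ/kT) / Z = (0·1.0000 + 0.301·0.083109 + 0.342·0.059226) / 1.1423 = 0.0396 eV.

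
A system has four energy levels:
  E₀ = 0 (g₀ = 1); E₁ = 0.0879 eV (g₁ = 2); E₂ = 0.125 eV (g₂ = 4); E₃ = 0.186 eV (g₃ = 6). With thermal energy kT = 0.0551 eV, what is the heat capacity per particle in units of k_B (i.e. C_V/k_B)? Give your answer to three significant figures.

1.45

Eᵢ/kT = 0, 1.5953, 2.2686, 3.3757.
Z = Σ gᵢe^(−Eᵢ/kT) = 1·e^(−0) + 2·e^(−1.5953) + 4·e^(−2.2686) + 6·e^(−3.3757) = 1.0000 + 0.40570 + 0.41383 + 0.20517 = 2.0247.
⟨E⟩ = 0.062010 eV, ⟨E²⟩ = 0.0082475 eV².
C_V/k_B = (⟨E²⟩ − ⟨E⟩²)/(kT)² = (0.0082475 − 0.0038452)/0.0030360 = 1.45.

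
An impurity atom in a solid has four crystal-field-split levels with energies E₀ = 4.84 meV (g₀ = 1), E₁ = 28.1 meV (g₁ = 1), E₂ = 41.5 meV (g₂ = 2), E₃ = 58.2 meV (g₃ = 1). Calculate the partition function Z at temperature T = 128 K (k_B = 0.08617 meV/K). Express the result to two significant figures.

Z = 0.77

k_BT = 0.08617 × 128 K = 11.03 meV.
Eᵢ/kT = 0.4388, 2.548, 3.762, 5.277.
Z = Σ gᵢe^(−Eᵢ/kT) = 1·e^(−0.4388) + 1·e^(−2.548) + 2·e^(−3.762) + 1·e^(−5.277) = 0.6448 + 0.07824 + 0.04647 + 0.005108 = 0.7746.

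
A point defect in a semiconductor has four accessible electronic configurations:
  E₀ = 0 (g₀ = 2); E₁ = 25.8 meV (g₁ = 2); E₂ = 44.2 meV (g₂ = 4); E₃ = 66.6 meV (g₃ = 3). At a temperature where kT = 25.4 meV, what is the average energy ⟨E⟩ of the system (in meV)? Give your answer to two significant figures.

18 meV

Eᵢ/kT = 0, 1.016, 1.740, 2.622.
Z = Σ gᵢe^(−Eᵢ/kT) = 2·e^(−0) + 2·e^(−1.016) + 4·e^(−1.740) + 3·e^(−2.622) = 2.000 + 0.7241 + 0.7021 + 0.2180 = 3.644.
⟨E⟩ = Σ Eᵢ gᵢe^(−Eᵢ/kT) / Z = (0·2.000 + 25.8·0.7241 + 44.2·0.7021 + 66.6·0.2180) / 3.644 = 18 meV.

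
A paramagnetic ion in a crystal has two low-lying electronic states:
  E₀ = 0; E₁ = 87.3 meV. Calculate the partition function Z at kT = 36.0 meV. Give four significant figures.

Z = 1.088

Eᵢ/kT = 0, 2.42500.
Z = Σ e^(−Eᵢ/kT) = e^(−0) + e^(−2.42500) = 1.00000 + 0.0884781 = 1.08848.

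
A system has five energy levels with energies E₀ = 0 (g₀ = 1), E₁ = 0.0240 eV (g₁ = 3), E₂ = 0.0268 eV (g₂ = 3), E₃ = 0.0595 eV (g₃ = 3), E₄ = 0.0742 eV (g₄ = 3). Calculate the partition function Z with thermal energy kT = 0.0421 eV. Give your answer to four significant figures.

Eᵢ/kT = 0, 0.570071, 0.636580, 1.41330, 1.76247.
Z = Σ gᵢe^(−Eᵢ/kT) = 1·e^(−0) + 3·e^(−0.570071) + 3·e^(−0.636580) + 3·e^(−1.41330) + 3·e^(−1.76247) = 1.00000 + 1.69646 + 1.58730 + 0.730017 + 0.514861 = 5.52864.

Z = 5.529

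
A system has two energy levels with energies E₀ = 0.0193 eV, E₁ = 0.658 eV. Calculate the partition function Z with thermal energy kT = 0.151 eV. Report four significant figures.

Z = 0.8928

Eᵢ/kT = 0.127815, 4.35762.
Z = Σ e^(−Eᵢ/kT) = e^(−0.127815) + e^(−4.35762) = 0.880016 + 0.0128088 = 0.892825.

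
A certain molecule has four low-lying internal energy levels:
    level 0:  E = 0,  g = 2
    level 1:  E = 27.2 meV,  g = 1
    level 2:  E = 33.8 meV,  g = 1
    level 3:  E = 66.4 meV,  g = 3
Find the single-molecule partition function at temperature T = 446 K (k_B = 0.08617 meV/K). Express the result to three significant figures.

k_BT = 0.08617 × 446 K = 38.432 meV.
Eᵢ/kT = 0, 0.70774, 0.87948, 1.7277.
Z = Σ gᵢe^(−Eᵢ/kT) = 2·e^(−0) + 1·e^(−0.70774) + 1·e^(−0.87948) + 3·e^(−1.7277) = 2.0000 + 0.49276 + 0.41500 + 0.53308 = 3.4408.

Z = 3.44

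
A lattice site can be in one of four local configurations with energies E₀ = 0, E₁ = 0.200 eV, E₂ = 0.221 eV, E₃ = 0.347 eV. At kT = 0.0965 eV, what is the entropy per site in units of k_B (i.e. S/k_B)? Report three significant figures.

0.698

Eᵢ/kT = 0, 2.0725, 2.2902, 3.5959.
Z = Σ e^(−Eᵢ/kT) = e^(−0) + e^(−2.0725) + e^(−2.2902) + e^(−3.5959) = 1.0000 + 0.12587 + 0.10125 + 0.027436 = 1.2546.
⟨E⟩ = Σ EᵢPᵢ = 0.045489 eV.
S/k_B = ln Z + ⟨E⟩/kT = ln(1.2546) + 0.045489/0.0965 = 0.22682 + 0.47139 = 0.698.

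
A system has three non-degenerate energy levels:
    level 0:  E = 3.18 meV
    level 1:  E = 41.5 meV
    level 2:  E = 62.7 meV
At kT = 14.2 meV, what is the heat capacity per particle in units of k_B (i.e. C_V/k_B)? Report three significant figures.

0.647

Eᵢ/kT = 0.22394, 2.9225, 4.4155.
Z = Σ e^(−Eᵢ/kT) = e^(−0.22394) + e^(−2.9225) + e^(−4.4155) = 0.79936 + 0.053799 + 0.012089 = 0.86525.
⟨E⟩ = 6.3942 meV, ⟨E²⟩ = 171.35 meV².
C_V/k_B = (⟨E²⟩ − ⟨E⟩²)/(kT)² = (171.35 − 40.886)/201.64 = 0.647.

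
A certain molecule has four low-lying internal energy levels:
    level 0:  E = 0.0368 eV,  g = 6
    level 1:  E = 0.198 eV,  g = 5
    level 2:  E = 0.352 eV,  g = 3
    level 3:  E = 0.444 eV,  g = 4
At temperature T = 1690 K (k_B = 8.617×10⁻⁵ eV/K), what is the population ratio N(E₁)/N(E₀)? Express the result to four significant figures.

0.2755

k_BT = 8.617×10⁻⁵ × 1690 K = 0.145627 eV.
n₁/n₀ = (g₁/g₀) exp[−(E₁−E₀)/kT] = (5/6) × exp(−(0.1612 eV)/(0.145627 eV)) = (5/6) × exp(-1.10694) = 0.2755.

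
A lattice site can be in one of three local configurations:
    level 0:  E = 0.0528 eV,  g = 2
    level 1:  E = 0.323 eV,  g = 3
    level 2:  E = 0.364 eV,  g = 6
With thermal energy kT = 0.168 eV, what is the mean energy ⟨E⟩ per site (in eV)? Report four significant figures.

Eᵢ/kT = 0.314286, 1.92262, 2.16667.
Z = Σ gᵢe^(−Eᵢ/kT) = 2·e^(−0.314286) + 3·e^(−1.92262) + 6·e^(−2.16667) = 1.46062 + 0.438670 + 0.687351 = 2.58664.
⟨E⟩ = Σ Eᵢ gᵢe^(−Eᵢ/kT) / Z = (0.0528·1.46062 + 0.323·0.438670 + 0.364·0.687351) / 2.58664 = 0.1813 eV.

0.1813 eV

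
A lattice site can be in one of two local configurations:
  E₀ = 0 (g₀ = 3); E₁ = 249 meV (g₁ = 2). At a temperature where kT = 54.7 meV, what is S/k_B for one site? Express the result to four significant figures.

Eᵢ/kT = 0, 4.55210.
Z = Σ gᵢe^(−Eᵢ/kT) = 3·e^(−0) + 2·e^(−4.55210) = 3.00000 + 0.0210901 = 3.02109.
⟨E⟩ = Σ EᵢPᵢ = 1.73826 meV.
S/k_B = ln Z + ⟨E⟩/kT = ln(3.02109) + 1.73826/54.7 = 1.10562 + 0.0317781 = 1.137.

1.137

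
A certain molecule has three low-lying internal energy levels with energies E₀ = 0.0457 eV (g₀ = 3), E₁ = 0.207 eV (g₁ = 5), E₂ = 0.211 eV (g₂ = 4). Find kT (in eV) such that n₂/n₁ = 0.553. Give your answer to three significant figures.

0.0108 eV

n₂/n₁ = (g₂/g₁) exp[−(E₂−E₁)/kT] = 0.553.
⇒ (E₂−E₁)/kT = ln((4/5)/0.553) = ln(1.4467) = 0.36929.
kT = 0.004 eV / 0.36929 = 0.0108 eV.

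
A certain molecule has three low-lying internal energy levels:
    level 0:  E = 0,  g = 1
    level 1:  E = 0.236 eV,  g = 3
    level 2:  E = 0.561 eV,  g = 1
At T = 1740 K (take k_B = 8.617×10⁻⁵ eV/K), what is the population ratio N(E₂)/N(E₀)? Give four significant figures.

k_BT = 8.617×10⁻⁵ × 1740 K = 0.149936 eV.
n₂/n₀ = (g₂/g₀) exp[−(E₂−E₀)/kT] = (1/1) × exp(−(0.561 eV)/(0.149936 eV)) = (1/1) × exp(-3.74160) = 0.02372.

0.02372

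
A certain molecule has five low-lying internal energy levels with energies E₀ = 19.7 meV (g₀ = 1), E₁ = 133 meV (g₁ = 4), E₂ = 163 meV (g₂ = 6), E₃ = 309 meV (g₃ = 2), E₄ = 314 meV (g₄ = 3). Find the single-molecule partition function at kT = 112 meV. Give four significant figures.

Eᵢ/kT = 0.175893, 1.18750, 1.45536, 2.75893, 2.80357.
Z = Σ gᵢe^(−Eᵢ/kT) = 1·e^(−0.175893) + 4·e^(−1.18750) + 6·e^(−1.45536) + 2·e^(−2.75893) + 3·e^(−2.80357) = 0.838708 + 1.21993 + 1.39990 + 0.126719 + 0.181780 = 3.76704.

Z = 3.767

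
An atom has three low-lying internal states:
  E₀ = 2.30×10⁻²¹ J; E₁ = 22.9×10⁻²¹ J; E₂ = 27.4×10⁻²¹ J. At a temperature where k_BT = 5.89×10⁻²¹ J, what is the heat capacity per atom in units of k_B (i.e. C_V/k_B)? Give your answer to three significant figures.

Eᵢ/kT = 0.39049, 3.8879, 4.6520.
Z = Σ e^(−Eᵢ/kT) = e^(−0.39049) + e^(−3.8879) + e^(−4.6520) = 0.67673 + 0.020488 + 0.0095425 = 0.70676.
⟨E⟩ = 3.2361, ⟨E²⟩ = 30.404.
C_V/k_B = (⟨E²⟩ − ⟨E⟩²)/(kT)² = (30.404 − 10.472)/34.692 = 0.575.

0.575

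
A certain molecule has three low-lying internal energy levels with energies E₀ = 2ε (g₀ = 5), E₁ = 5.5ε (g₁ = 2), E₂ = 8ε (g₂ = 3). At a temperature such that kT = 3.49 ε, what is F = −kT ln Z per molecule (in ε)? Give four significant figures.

Eᵢ/kT = 0.573066, 1.57593, 2.29226.
Z = Σ gᵢe^(−Eᵢ/kT) = 5·e^(−0.573066) + 2·e^(−1.57593) + 3·e^(−2.29226) = 2.81897 + 0.413630 + 0.303114 = 3.53571.
F = −kT ln Z = −3.49 × ln(3.53571) = −3.49 × 1.26291 = -4.408 ε.

-4.408 ε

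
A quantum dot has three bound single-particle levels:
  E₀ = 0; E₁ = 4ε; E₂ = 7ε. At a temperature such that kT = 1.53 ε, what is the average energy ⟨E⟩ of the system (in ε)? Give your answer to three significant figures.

Eᵢ/kT = 0, 2.6144, 4.5752.
Z = Σ e^(−Eᵢ/kT) = e^(−0) + e^(−2.6144) + e^(−4.5752) = 1.0000 + 0.073212 + 0.010304 = 1.0835.
⟨E⟩ = Σ Eᵢ e^(−Eᵢ/kT) / Z = (0·1.0000 + 4·0.073212 + 7·0.010304) / 1.0835 = 0.337 ε.

0.337 ε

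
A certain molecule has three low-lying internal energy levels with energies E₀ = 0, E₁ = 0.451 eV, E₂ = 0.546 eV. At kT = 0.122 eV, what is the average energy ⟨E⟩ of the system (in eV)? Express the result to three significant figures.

0.0168 eV

Eᵢ/kT = 0, 3.6967, 4.4754.
Z = Σ e^(−Eᵢ/kT) = e^(−0) + e^(−3.6967) + e^(−4.4754) = 1.0000 + 0.024805 + 0.011386 = 1.0362.
⟨E⟩ = Σ Eᵢ e^(−Eᵢ/kT) / Z = (0·1.0000 + 0.451·0.024805 + 0.546·0.011386) / 1.0362 = 0.0168 eV.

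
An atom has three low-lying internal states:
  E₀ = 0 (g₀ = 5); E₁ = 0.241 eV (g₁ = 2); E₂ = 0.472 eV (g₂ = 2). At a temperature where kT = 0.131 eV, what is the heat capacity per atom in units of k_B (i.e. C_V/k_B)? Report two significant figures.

0.31

Eᵢ/kT = 0, 1.840, 3.603.
Z = Σ gᵢe^(−Eᵢ/kT) = 5·e^(−0) + 2·e^(−1.840) + 2·e^(−3.603) = 5.000 + 0.3176 + 0.05448 = 5.372.
⟨E⟩ = 0.01904 eV, ⟨E²⟩ = 0.005693 eV².
C_V/k_B = (⟨E²⟩ − ⟨E⟩²)/(kT)² = (0.005693 − 0.0003625)/0.01716 = 0.31.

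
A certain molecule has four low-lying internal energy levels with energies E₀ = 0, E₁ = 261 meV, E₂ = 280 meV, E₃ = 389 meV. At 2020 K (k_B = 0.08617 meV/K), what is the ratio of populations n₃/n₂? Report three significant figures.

k_BT = 0.08617 × 2020 K = 174.06 meV.
n₃/n₂ = exp[−(E₃−E₂)/kT] = exp(−(109 meV)/(174.06 meV)) = exp(-0.62622) = 0.535.

0.535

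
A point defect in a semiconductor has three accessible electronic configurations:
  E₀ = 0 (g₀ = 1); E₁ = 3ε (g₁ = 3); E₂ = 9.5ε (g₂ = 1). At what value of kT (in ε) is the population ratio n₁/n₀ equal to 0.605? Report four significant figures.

1.874 ε

n₁/n₀ = (g₁/g₀) exp[−(E₁−E₀)/kT] = 0.605.
⇒ (E₁−E₀)/kT = ln((3/1)/0.605) = ln(4.95868) = 1.60114.
kT = 3ε / 1.60114 = 1.874 ε.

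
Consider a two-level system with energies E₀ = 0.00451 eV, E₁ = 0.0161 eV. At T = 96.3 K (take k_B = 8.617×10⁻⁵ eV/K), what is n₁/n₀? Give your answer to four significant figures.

0.2474

k_BT = 8.617×10⁻⁵ × 96.3 K = 0.00829817 eV.
n₁/n₀ = exp[−(E₁−E₀)/kT] = exp(−(0.01159 eV)/(0.00829817 eV)) = exp(-1.39669) = 0.2474.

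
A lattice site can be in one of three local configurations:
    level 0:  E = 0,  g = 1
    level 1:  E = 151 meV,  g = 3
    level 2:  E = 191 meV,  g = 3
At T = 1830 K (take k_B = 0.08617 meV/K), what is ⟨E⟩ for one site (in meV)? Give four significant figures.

k_BT = 0.08617 × 1830 K = 157.691 meV.
Eᵢ/kT = 0, 0.957569, 1.21123.
Z = Σ gᵢe^(−Eᵢ/kT) = 1·e^(−0) + 3·e^(−0.957569) + 3·e^(−1.21123) = 1.00000 + 1.15147 + 0.893492 = 3.04496.
⟨E⟩ = Σ Eᵢ gᵢe^(−Eᵢ/kT) / Z = (0·1.00000 + 151·1.15147 + 191·0.893492) / 3.04496 = 113.1 meV.

113.1 meV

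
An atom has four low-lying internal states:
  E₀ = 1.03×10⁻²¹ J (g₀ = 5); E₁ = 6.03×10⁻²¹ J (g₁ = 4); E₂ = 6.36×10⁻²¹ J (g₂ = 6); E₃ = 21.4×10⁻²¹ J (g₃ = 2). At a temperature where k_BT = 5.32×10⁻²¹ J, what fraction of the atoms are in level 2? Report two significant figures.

Eᵢ/kT = 0.1936, 1.133, 1.195, 4.023.
Z = Σ gᵢe^(−Eᵢ/kT) = 5·e^(−0.1936) + 4·e^(−1.133) + 6·e^(−1.195) + 2·e^(−4.023) = 4.120 + 1.288 + 1.816 + 0.03580 = 7.260.
P₂ = g₂ e^(−E₂/kT) / Z = 1.816/7.260 = 0.25.

0.25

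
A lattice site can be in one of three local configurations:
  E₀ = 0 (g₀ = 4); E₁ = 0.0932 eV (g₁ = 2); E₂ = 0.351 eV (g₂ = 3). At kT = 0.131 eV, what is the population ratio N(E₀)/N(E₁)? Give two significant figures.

4.1

n₀/n₁ = (g₀/g₁) exp[−(E₀−E₁)/kT] = (4/2) × exp(−(-0.0932 eV)/(0.131 eV)) = (4/2) × exp(0.7115) = 4.1.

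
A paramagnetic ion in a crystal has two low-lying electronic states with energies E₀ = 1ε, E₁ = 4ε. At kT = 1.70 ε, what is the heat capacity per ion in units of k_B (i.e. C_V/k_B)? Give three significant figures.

Eᵢ/kT = 0.58824, 2.3529.
Z = Σ e^(−Eᵢ/kT) = e^(−0.58824) + e^(−2.3529) = 0.55530 + 0.095093 = 0.65039.
⟨E⟩ = 1.4386 ε, ⟨E²⟩ = 3.1931 ε².
C_V/k_B = (⟨E²⟩ − ⟨E⟩²)/(kT)² = (3.1931 − 2.0696)/2.8900 = 0.389.

0.389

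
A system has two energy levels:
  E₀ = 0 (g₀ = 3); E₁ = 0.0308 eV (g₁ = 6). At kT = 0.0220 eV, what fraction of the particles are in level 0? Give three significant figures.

0.670

Eᵢ/kT = 0, 1.4000.
Z = Σ gᵢe^(−Eᵢ/kT) = 3·e^(−0) + 6·e^(−1.4000) = 3.0000 + 1.4796 = 4.4796.
P₀ = g₀ e^(−E₀/kT) / Z = 3.0000/4.4796 = 0.670.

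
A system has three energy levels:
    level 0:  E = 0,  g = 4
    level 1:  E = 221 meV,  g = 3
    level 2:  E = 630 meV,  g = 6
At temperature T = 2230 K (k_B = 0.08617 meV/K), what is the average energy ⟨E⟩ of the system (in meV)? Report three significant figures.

68.1 meV

k_BT = 0.08617 × 2230 K = 192.16 meV.
Eᵢ/kT = 0, 1.1501, 3.2785.
Z = Σ gᵢe^(−Eᵢ/kT) = 4·e^(−0) + 3·e^(−1.1501) + 6·e^(−3.2785) = 4.0000 + 0.94982 + 0.22611 = 5.1759.
⟨E⟩ = Σ Eᵢ gᵢe^(−Eᵢ/kT) / Z = (0·4.0000 + 221·0.94982 + 630·0.22611) / 5.1759 = 68.1 meV.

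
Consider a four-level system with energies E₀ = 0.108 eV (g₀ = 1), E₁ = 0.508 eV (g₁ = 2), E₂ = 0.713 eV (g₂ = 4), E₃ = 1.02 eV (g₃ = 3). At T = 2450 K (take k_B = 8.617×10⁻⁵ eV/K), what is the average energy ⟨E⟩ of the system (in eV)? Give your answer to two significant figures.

k_BT = 8.617×10⁻⁵ × 2450 K = 0.2111 eV.
Eᵢ/kT = 0.5116, 2.406, 3.378, 4.832.
Z = Σ gᵢe^(−Eᵢ/kT) = 1·e^(−0.5116) + 2·e^(−2.406) + 4·e^(−3.378) + 3·e^(−4.832) = 0.5995 + 0.1804 + 0.1365 + 0.02391 = 0.9403.
⟨E⟩ = Σ Eᵢ gᵢe^(−Eᵢ/kT) / Z = (0.108·0.5995 + 0.508·0.1804 + 0.713·0.1365 + 1.02·0.02391) / 0.9403 = 0.30 eV.

0.30 eV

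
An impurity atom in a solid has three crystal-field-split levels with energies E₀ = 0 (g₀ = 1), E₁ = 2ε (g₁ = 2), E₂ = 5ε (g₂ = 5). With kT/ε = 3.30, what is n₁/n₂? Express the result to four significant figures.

n₁/n₂ = (g₁/g₂) exp[−(E₁−E₂)/kT] = (2/5) × exp(−(-3ε)/(3.30ε)) = (2/5) × exp(0.909091) = 0.9928.

0.9928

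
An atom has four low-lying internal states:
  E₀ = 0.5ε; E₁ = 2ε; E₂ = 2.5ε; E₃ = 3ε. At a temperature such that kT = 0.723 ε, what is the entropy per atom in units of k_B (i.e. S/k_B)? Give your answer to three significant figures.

Eᵢ/kT = 0.69156, 2.7663, 3.4578, 4.1494.
Z = Σ e^(−Eᵢ/kT) = e^(−0.69156) + e^(−2.7663) + e^(−3.4578) + e^(−4.1494) = 0.50079 + 0.062894 + 0.031499 + 0.015774 = 0.61096.
⟨E⟩ = Σ EᵢPᵢ = 0.82207 ε.
S/k_B = ln Z + ⟨E⟩/kT = ln(0.61096) + 0.82207/0.723 = -0.49272 + 1.1370 = 0.644.

0.644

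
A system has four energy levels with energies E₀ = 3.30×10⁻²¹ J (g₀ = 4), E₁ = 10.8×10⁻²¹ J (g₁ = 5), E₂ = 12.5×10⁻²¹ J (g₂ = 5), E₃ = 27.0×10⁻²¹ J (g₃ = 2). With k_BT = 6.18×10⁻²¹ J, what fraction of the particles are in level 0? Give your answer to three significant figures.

0.601

Eᵢ/kT = 0.53398, 1.7476, 2.0227, 4.3689.
Z = Σ gᵢe^(−Eᵢ/kT) = 4·e^(−0.53398) + 5·e^(−1.7476) + 5·e^(−2.0227) + 2·e^(−4.3689) = 2.3451 + 0.87096 + 0.66149 + 0.025330 = 3.9029.
P₀ = g₀ e^(−E₀/kT) / Z = 2.3451/3.9029 = 0.601.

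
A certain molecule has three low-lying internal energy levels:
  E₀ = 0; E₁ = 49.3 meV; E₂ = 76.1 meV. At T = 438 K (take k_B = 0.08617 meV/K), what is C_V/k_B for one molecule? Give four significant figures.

0.5183

k_BT = 0.08617 × 438 K = 37.7425 meV.
Eᵢ/kT = 0, 1.30622, 2.01629.
Z = Σ e^(−Eᵢ/kT) = e^(−0) + e^(−1.30622) + e^(−2.01629) = 1.00000 + 0.270842 + 0.133149 = 1.40399.
⟨E⟩ = 16.7274 meV, ⟨E²⟩ = 1018.08 meV².
C_V/k_B = (⟨E²⟩ − ⟨E⟩²)/(kT)² = (1018.08 − 279.806)/1424.50 = 0.5183.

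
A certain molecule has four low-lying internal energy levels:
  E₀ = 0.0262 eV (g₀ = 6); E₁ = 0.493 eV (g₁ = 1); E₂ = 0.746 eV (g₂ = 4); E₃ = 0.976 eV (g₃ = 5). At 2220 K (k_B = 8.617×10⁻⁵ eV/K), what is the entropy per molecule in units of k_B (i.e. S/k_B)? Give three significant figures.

1.95

k_BT = 8.617×10⁻⁵ × 2220 K = 0.19130 eV.
Eᵢ/kT = 0.13696, 2.5771, 3.8996, 5.1019.
Z = Σ gᵢe^(−Eᵢ/kT) = 6·e^(−0.13696) + 1·e^(−2.5771) + 4·e^(−3.8996) + 5·e^(−5.1019) = 5.2320 + 0.075994 + 0.081000 + 0.030426 = 5.4194.
⟨E⟩ = Σ EᵢPᵢ = 0.048837 eV.
S/k_B = ln Z + ⟨E⟩/kT = ln(5.4194) + 0.048837/0.19130 = 1.6900 + 0.25529 = 1.95.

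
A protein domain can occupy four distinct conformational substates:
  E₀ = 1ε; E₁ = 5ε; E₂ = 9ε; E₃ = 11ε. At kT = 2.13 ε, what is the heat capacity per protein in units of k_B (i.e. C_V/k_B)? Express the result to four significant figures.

Eᵢ/kT = 0.469484, 2.34742, 4.22535, 5.16432.
Z = Σ e^(−Eᵢ/kT) = e^(−0.469484) + e^(−2.34742) + e^(−4.22535) + e^(−5.16432) = 0.625325 + 0.0956155 + 0.0146202 + 0.00571695 = 0.741278.
⟨E⟩ = 1.75086 ε, ⟨E²⟩ = 6.59901 ε².
C_V/k_B = (⟨E²⟩ − ⟨E⟩²)/(kT)² = (6.59901 − 3.06551)/4.53690 = 0.7788.

0.7788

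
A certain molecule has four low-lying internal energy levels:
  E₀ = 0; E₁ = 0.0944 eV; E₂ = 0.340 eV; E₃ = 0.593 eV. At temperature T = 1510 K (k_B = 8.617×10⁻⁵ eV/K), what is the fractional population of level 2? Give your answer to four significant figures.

k_BT = 8.617×10⁻⁵ × 1510 K = 0.130117 eV.
Eᵢ/kT = 0, 0.725501, 2.61303, 4.55744.
Z = Σ e^(−Eᵢ/kT) = e^(−0) + e^(−0.725501) + e^(−2.61303) + e^(−4.55744) = 1.00000 + 0.484082 + 0.0733121 + 0.0104889 = 1.56788.
P₂ = e^(−E₂/kT) / Z = 0.0733121/1.56788 = 0.04676.

0.04676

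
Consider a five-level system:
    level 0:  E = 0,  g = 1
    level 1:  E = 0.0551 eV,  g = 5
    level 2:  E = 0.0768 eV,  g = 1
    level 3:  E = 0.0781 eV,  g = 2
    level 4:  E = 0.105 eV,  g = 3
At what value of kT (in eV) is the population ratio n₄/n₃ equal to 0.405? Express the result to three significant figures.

0.0205 eV

n₄/n₃ = (g₄/g₃) exp[−(E₄−E₃)/kT] = 0.405.
⇒ (E₄−E₃)/kT = ln((3/2)/0.405) = ln(3.7037) = 1.3093.
kT = 0.0269 eV / 1.3093 = 0.0205 eV.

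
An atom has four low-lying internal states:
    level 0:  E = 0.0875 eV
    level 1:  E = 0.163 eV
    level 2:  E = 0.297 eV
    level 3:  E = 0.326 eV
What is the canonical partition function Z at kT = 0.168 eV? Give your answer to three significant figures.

Z = 1.29

Eᵢ/kT = 0.52083, 0.97024, 1.7679, 1.9405.
Z = Σ e^(−Eᵢ/kT) = e^(−0.52083) + e^(−0.97024) + e^(−1.7679) + e^(−1.9405) = 0.59403 + 0.37899 + 0.17069 + 0.14363 = 1.2873.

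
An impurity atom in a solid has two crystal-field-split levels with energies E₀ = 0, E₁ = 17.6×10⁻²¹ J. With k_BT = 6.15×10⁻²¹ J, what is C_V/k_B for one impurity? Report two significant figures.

0.42

Eᵢ/kT = 0, 2.862.
Z = Σ e^(−Eᵢ/kT) = e^(−0) + e^(−2.862) = 1.000 + 0.05715 = 1.057.
⟨E⟩ = 0.9516, ⟨E²⟩ = 16.75.
C_V/k_B = (⟨E²⟩ − ⟨E⟩²)/(kT)² = (16.75 − 0.9055)/37.82 = 0.42.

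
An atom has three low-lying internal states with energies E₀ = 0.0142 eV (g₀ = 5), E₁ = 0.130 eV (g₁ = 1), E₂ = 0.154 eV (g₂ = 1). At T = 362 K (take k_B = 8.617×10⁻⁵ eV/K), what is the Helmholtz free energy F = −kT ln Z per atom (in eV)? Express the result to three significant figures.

k_BT = 8.617×10⁻⁵ × 362 K = 0.031194 eV.
Eᵢ/kT = 0.45522, 4.1675, 4.9368.
Z = Σ gᵢe^(−Eᵢ/kT) = 5·e^(−0.45522) + 1·e^(−4.1675) + 1·e^(−4.9368) = 3.1715 + 0.015491 + 0.0071775 = 3.1942.
F = −kT ln Z = −0.031194 × ln(3.1942) = −0.031194 × 1.1613 = -0.0362 eV.

-0.0362 eV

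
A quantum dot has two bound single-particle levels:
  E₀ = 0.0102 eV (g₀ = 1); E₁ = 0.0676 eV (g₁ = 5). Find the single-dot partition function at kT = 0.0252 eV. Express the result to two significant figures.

Z = 1.0

Eᵢ/kT = 0.4048, 2.683.
Z = Σ gᵢe^(−Eᵢ/kT) = 1·e^(−0.4048) + 5·e^(−2.683) = 0.6671 + 0.3418 = 1.009.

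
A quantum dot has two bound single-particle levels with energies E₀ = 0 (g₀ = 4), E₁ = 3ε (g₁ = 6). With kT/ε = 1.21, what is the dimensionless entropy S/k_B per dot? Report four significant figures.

1.782

Eᵢ/kT = 0, 2.47934.
Z = Σ gᵢe^(−Eᵢ/kT) = 4·e^(−0) + 6·e^(−2.47934) = 4.00000 + 0.502791 = 4.50279.
⟨E⟩ = Σ EᵢPᵢ = 0.334986 ε.
S/k_B = ln Z + ⟨E⟩/kT = ln(4.50279) + 0.334986/1.21 = 1.50470 + 0.276848 = 1.782.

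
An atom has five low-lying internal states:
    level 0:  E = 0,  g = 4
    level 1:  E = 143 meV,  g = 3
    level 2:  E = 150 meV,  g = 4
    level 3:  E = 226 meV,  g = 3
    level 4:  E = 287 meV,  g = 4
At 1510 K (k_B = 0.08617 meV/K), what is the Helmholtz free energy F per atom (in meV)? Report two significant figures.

-260 meV

k_BT = 0.08617 × 1510 K = 130.1 meV.
Eᵢ/kT = 0, 1.099, 1.153, 1.737, 2.206.
Z = Σ gᵢe^(−Eᵢ/kT) = 4·e^(−0) + 3·e^(−1.099) + 4·e^(−1.153) + 3·e^(−1.737) + 4·e^(−2.206) = 4.000 + 0.9996 + 1.263 + 0.5281 + 0.4406 = 7.231.
F = −kT ln Z = −130.1 × ln(7.231) = −130.1 × 1.978 = -260 meV.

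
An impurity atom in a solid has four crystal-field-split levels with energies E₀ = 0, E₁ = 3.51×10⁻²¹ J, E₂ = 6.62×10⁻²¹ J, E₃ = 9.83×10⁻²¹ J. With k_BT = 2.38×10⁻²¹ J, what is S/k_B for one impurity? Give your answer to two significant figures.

Eᵢ/kT = 0, 1.475, 2.782, 4.130.
Z = Σ e^(−Eᵢ/kT) = e^(−0) + e^(−1.475) + e^(−2.782) + e^(−4.130) = 1.000 + 0.2288 + 0.06191 + 0.01608 = 1.307.
⟨E⟩ = Σ EᵢPᵢ = 1.049 ×10⁻²¹ J.
S/k_B = ln Z + ⟨E⟩/kT = ln(1.307) + 1.049/2.38 = 0.2677 + 0.4408 = 0.71.

0.71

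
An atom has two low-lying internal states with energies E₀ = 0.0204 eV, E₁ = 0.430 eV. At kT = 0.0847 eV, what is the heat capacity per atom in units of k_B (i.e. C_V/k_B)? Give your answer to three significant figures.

Eᵢ/kT = 0.24085, 5.0767.
Z = Σ e^(−Eᵢ/kT) = e^(−0.24085) + e^(−5.0767) = 0.78596 + 0.0062405 = 0.79220.
⟨E⟩ = 0.023627 eV, ⟨E²⟩ = 0.0018694 eV².
C_V/k_B = (⟨E²⟩ − ⟨E⟩²)/(kT)² = (0.0018694 − 0.00055824)/0.0071741 = 0.183.

0.183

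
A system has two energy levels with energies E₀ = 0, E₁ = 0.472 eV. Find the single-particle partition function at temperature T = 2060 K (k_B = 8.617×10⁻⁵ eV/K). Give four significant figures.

k_BT = 8.617×10⁻⁵ × 2060 K = 0.177510 eV.
Eᵢ/kT = 0, 2.65901.
Z = Σ e^(−Eᵢ/kT) = e^(−0) + e^(−2.65901) = 1.00000 + 0.0700175 = 1.07002.

Z = 1.070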